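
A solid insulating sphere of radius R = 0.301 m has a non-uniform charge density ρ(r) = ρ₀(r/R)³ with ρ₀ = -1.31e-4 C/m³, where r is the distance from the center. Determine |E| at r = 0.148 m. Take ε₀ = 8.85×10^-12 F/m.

Use a concentric Gaussian sphere at r = 0.148 m (r < R).
Integrate the density: Q_enc = 4π ∫₀^r ρ₀(r'/R)^3 r'² dr' = 4πρ₀ r^6/(6·R³) = -1.057×10^-7 C.
By Gauss's law, ∮E·dA = E·4πr² = Q_enc/ε₀.
E = |Q_enc|/(4πε₀r²) = (1.057×10^-7)/(4π·8.85×10^-12·(0.148)²) = 4.34×10^4 N/C.

4.34×10^4 N/C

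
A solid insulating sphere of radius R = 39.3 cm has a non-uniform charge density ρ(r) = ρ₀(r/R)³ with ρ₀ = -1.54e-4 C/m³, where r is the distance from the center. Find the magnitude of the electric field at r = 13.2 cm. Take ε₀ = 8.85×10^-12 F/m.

E ≈ 1.45×10^4 N/C

By spherical symmetry E is radial; choose a Gaussian sphere of radius r = 13.2 cm (r < R).
Integrate the density: Q_enc = 4π ∫₀^r ρ₀(r'/R)^3 r'² dr' = 4πρ₀ r^6/(6·R³) = -2.811×10^-8 C.
Applying ∮E·dA = Q_enc/ε₀ with Φ = E(4πr²):
E = |Q_enc|/(4πε₀r²) = (2.811e-8)/(4π·8.85×10^-12·(0.132)²) = 1.45e4 N/C.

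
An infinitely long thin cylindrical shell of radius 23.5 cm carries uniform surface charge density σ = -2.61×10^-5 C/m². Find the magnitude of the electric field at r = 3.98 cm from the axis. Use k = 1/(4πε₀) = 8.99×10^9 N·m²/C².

Choose a coaxial cylinder of radius r = 3.98 cm (arbitrary length L) as the Gaussian surface (r < 23.5 cm, inside the shell).
All the surface charge lies outside this cylinder: Q_enc = 0, hence E = 0.

E = 0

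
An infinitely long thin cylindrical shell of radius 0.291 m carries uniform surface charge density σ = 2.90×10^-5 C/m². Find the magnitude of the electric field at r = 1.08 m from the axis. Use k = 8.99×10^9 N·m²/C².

E ≈ 8.83×10^5 N/C

Choose a coaxial cylinder of radius r = 1.08 m (arbitrary length L) as the Gaussian surface (r > 0.291 m).
The whole shell is enclosed: λ_enc = σ·2πR = (2.90×10^-5)·2π·(0.291) = 5.302×10^-5 C/m.
Applying ∮E·dA = Q_enc/ε₀ with the end caps contributing no flux:
E = 2k|λ_enc|/r = 2(8.99×10^9)(5.302×10^-5)/(1.08) = 8.83×10^5 N/C.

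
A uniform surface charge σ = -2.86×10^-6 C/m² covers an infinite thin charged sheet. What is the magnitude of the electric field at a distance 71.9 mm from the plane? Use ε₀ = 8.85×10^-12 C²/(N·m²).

|E| ≈ 1.62e5 V/m

By planar symmetry E is perpendicular to the sheet and uniform; use a Gaussian pillbox with flat faces of area A on each side of the sheet.
Flux Φ = 2EA and Q_enc = σA, so 2EA = σA/ε₀ ⇒ E = |σ|/(2ε₀), independent of distance.
E = |σ|/(2ε₀) = (2.86×10^-6)/(2·8.85×10^-12) = 1.62×10^5 N/C.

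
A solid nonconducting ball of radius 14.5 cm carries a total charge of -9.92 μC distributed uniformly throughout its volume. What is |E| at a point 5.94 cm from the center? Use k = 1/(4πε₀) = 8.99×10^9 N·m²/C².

|E| ≈ 1.74e6 V/m

Use a concentric Gaussian sphere at r = 5.94 cm (r < R).
For a uniform sphere the enclosed fraction is (r/R)³, so Q_enc = (-9.92 μC)(0.0594/0.145)³ = -6.82×10^-7 C.
Since E is radial and uniform over the Gaussian sphere, Φ = E·4πr² = Q_enc/ε₀.
E = k|Q_enc|/r² = (8.99×10^9)(6.82e-7)/(0.0594)² = 1.74e6 N/C.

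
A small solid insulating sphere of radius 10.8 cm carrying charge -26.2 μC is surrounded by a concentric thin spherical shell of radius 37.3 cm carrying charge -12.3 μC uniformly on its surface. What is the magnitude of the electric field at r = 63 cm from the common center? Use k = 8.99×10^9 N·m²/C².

|E| ≈ 8.72×10^5 N/C

Symmetry ⇒ E = E(r) r̂. Gaussian sphere of radius r = 63 cm (r > 37.3 cm, enclosing both).
Q_enc = (-26.2 μC) + (-12.3 μC) = -3.85e-5 C.
By Gauss's law, ∮E·dA = E·4πr² = Q_enc/ε₀.
E = k|Q_enc|/r² = (8.99×10^9)(3.85e-5)/(0.63)² = 8.72×10^5 N/C.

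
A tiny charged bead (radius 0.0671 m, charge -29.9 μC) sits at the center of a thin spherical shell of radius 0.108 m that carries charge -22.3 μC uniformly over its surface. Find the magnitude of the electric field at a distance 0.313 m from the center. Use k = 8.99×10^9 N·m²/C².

|E| = 4.79×10^6 N/C

Symmetry ⇒ E = E(r) r̂. Gaussian sphere of radius r = 0.313 m (r > 0.108 m, enclosing both).
Q_enc = (-29.9 μC) + (-22.3 μC) = -5.22×10^-5 C.
By Gauss's law, ∮E·dA = E·4πr² = Q_enc/ε₀.
E = k|Q_enc|/r² = (8.99×10^9)(5.22×10^-5)/(0.313)² = 4.79×10^6 N/C.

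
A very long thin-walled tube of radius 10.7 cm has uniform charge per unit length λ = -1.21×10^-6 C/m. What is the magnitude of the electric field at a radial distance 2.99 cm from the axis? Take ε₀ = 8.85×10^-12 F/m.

E = 0 (no enclosed charge)

Choose a coaxial cylinder of radius r = 2.99 cm (arbitrary length L) as the Gaussian surface (r < 10.7 cm, inside the shell).
All the surface charge lies outside this cylinder: Q_enc = 0, hence E = 0.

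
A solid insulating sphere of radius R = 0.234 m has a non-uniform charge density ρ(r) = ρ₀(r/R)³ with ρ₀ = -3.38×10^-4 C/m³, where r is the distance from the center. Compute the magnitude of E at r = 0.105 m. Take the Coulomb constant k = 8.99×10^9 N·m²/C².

6.04e4 N/C

Take a concentric spherical Gaussian surface of radius r = 0.105 m (r < R).
Q_enc = ∫₀^r ρ(r')·4πr'² dr' = (4πρ₀/R³) ∫₀^r r'^5 dr' = 4πρ₀ r^6/(6·R³) = -7.404×10^-8 C.
Gauss's law: E·4πr² = Q_enc/ε₀.
E = k|Q_enc|/r² = (8.99×10^9)(7.404×10^-8)/(0.105)² = 6.04×10^4 N/C.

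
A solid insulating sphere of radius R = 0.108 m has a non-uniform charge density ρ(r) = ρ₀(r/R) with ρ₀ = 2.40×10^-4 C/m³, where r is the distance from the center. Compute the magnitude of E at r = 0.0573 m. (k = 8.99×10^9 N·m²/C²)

By spherical symmetry E is radial; choose a Gaussian sphere of radius r = 0.0573 m (r < R).
Q_enc = ∫₀^r ρ(r')·4πr'² dr' = (4πρ₀/R) ∫₀^r r'^3 dr' = 4πρ₀ r^4/(4·R) = 7.526e-8 C.
Since E is radial and uniform over the Gaussian sphere, Φ = E·4πr² = Q_enc/ε₀.
E = k|Q_enc|/r² = (8.99×10^9)(7.526e-8)/(0.0573)² = 2.06×10^5 N/C.

2.06×10^5 N/C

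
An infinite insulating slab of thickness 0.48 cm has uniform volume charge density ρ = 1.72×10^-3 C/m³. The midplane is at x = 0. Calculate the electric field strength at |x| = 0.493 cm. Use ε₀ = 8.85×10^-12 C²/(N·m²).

The point |x| = 0.493 cm lies outside the slab (half-thickness 0.0024 m). A symmetric pillbox spanning the full slab encloses Q_enc = ρ·d·A.
Flux = 2EA ⇒ E = |ρ|d/(2ε₀), independent of distance outside.
E = (1.72×10^-3)(0.0048)/(2·8.85×10^-12) = 4.66×10^5 N/C.

|E| = 4.66×10^5 V/m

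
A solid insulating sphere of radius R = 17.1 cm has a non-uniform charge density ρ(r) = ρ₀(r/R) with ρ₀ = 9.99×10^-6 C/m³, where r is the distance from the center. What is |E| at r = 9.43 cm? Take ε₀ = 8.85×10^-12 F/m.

Take a concentric spherical Gaussian surface of radius r = 9.43 cm (r < R).
Integrate the density: Q_enc = 4π ∫₀^r ρ₀(r'/R)^1 r'² dr' = 4πρ₀ r^4/(4·R) = 1.451e-8 C.
By Gauss's law, ∮E·dA = E·4πr² = Q_enc/ε₀.
E = |Q_enc|/(4πε₀r²) = (1.451e-8)/(4π·8.85×10^-12·(0.0943)²) = 1.47e4 N/C.

|E| = 1.47×10^4 N/C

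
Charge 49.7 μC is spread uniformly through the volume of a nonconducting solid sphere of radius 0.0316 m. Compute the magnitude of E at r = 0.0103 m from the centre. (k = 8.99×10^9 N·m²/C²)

Take a concentric spherical Gaussian surface of radius r = 0.0103 m (r < R).
Only the charge within r is enclosed: Q_enc = Q·(r/R)³ = (49.7 μC)·(0.0103 m/0.0316 m)³ = 1.721×10^-6 C.
Applying ∮E·dA = Q_enc/ε₀ with Φ = E(4πr²):
E = k|Q_enc|/r² = (8.99×10^9)(1.721×10^-6)/(0.0103)² = 1.46×10^8 N/C.

|E| = 1.46×10^8 V/m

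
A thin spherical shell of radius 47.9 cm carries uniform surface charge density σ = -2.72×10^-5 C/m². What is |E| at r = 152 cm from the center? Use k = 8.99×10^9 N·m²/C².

E ≈ 3.05×10^5 N/C

Take a concentric spherical Gaussian surface of radius r = 152 cm (r > 47.9 cm).
The entire shell is enclosed: Q_enc = σ·4πR² = (-2.72×10^-5)·4π·(0.479)² = -7.842e-5 C.
Applying ∮E·dA = Q_enc/ε₀ with Φ = E(4πr²):
E = k|Q_enc|/r² = (8.99×10^9)(7.842×10^-5)/(1.52)² = 3.05e5 N/C.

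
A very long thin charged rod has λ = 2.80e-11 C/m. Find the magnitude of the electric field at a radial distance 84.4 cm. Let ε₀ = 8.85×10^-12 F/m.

Take a coaxial cylindrical Gaussian surface of radius r = 84.4 cm and length L.
Q_enc = λL, so λ_enc = 2.80×10^-11 C/m.
Since E is radial and uniform over the curved surface, Φ = E·2πrL = Q_enc/ε₀ = λ_enc L/ε₀.
E = |λ_enc|/(2πε₀r) = (2.80×10^-11)/(2π·8.85×10^-12·0.844) = 0.597 N/C.

E ≈ 0.597 N/C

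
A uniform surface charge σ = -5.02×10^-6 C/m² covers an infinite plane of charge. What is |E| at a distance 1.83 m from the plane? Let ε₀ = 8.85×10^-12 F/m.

By planar symmetry E is perpendicular to the sheet and uniform; use a Gaussian pillbox with flat faces of area A on each side of the sheet.
Flux Φ = 2EA and Q_enc = σA, so 2EA = σA/ε₀ ⇒ E = |σ|/(2ε₀), independent of distance.
E = |σ|/(2ε₀) = (5.02×10^-6)/(2·8.85×10^-12) = 2.84×10^5 N/C.

2.84×10^5 N/C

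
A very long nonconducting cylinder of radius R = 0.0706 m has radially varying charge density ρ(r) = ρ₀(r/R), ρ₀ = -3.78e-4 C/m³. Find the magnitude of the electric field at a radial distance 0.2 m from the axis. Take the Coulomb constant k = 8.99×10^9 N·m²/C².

Coaxial Gaussian cylinder, radius r = 0.2 m, length L (r > R, full charge per length enclosed).
λ_enc = 2π ∫₀^R ρ₀(r'/R)^1 r' dr' = 2πρ₀R²/3 = -3.946×10^-6 C/m.
Gauss's law: E·2πrL = λ_enc L/ε₀.
E = 2k|λ_enc|/r = 2(8.99×10^9)(3.946×10^-6)/(0.2) = 3.55e5 N/C.

|E| = 3.55e5 N/C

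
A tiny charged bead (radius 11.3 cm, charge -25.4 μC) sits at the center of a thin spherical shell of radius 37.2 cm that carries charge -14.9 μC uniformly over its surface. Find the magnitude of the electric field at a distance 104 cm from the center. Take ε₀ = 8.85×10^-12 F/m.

|E| = 3.35×10^5 N/C

Take a concentric spherical Gaussian surface of radius r = 104 cm (r > 37.2 cm, enclosing both).
Q_enc = (-25.4 μC) + (-14.9 μC) = -4.03×10^-5 C.
Gauss's law: E·4πr² = Q_enc/ε₀.
E = |Q_enc|/(4πε₀r²) = (4.03×10^-5)/(4π·8.85×10^-12·(1.04)²) = 3.35e5 N/C.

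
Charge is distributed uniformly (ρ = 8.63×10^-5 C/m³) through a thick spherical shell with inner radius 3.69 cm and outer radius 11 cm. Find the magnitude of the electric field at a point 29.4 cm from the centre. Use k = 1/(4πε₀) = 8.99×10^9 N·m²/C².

Take a concentric spherical Gaussian surface of radius r = 29.4 cm (r > 11 cm, enclosing the whole shell).
Q_enc = ρ·(4π/3)(b³ − a³) = (8.63×10^-5)·(4π/3)·((0.11)³ − (0.0369)³) = 4.63×10^-7 C.
By Gauss's law, ∮E·dA = E·4πr² = Q_enc/ε₀.
E = k|Q_enc|/r² = (8.99×10^9)(4.63×10^-7)/(0.294)² = 4.82e4 N/C.

4.82×10^4 N/C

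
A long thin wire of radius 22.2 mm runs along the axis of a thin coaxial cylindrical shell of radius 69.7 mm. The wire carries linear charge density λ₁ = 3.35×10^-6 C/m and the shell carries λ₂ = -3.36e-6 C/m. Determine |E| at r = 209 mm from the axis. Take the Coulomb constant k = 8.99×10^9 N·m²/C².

By cylindrical symmetry E is radial; use a coaxial Gaussian cylinder of radius 209 mm and length L (r > 69.7 mm, enclosing both).
λ_enc = λ₁ + λ₂ = (3.35×10^-6) + (-3.36×10^-6) = -1.00×10^-8 C/m.
Gauss's law: E·2πrL = λ_enc L/ε₀.
E = 2k|λ_enc|/r = 2(8.99×10^9)(1.00×10^-8)/(0.209) = 860 N/C.

E ≈ 860 N/C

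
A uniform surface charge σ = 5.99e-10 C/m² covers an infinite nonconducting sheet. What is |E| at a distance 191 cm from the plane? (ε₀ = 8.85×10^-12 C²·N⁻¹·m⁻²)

By planar symmetry E is perpendicular to the sheet and uniform; use a Gaussian pillbox with flat faces of area A on each side of the sheet.
Only the two end caps contribute flux: Φ = 2EA. With Q_enc = σA, Gauss's law gives E = |σ|/(2ε₀).
E = |σ|/(2ε₀) = (5.99e-10)/(2·8.85×10^-12) = 33.8 N/C.

|E| ≈ 33.8 N/C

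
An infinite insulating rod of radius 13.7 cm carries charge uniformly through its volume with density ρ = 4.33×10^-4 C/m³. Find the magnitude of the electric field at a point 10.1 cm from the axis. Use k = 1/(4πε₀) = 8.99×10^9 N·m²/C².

E ≈ 2.47×10^6 V/m

Choose a coaxial cylinder of radius r = 10.1 cm (arbitrary length L) as the Gaussian surface (r < R).
Charge inside radius r per length L is ρ·πr²·L, so λ_enc = ρπr² = 1.388×10^-5 C/m.
Applying ∮E·dA = Q_enc/ε₀ with the end caps contributing no flux:
E = 2k|λ_enc|/r = 2(8.99×10^9)(1.388e-5)/(0.101) = 2.47×10^6 N/C.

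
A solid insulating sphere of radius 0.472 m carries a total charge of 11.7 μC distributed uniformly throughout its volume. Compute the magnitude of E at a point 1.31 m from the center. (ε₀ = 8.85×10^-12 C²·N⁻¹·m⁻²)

E ≈ 6.13×10^4 V/m

By spherical symmetry E is radial; choose a Gaussian sphere of radius r = 1.31 m (r > R, so the entire charge is enclosed).
Q_enc = 11.7 μC = 1.17×10^-5 C.
Gauss's law: E·4πr² = Q_enc/ε₀.
E = |Q_enc|/(4πε₀r²) = (1.17e-5)/(4π·8.85×10^-12·(1.31)²) = 6.13e4 N/C.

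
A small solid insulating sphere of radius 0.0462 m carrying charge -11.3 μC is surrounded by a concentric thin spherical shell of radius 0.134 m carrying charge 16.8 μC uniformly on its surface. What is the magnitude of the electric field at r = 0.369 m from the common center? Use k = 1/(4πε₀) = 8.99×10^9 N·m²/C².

|E| ≈ 3.63×10^5 N/C

By spherical symmetry E is radial; choose a Gaussian sphere of radius r = 0.369 m (r > 0.134 m, enclosing both).
Q_enc = (-11.3 μC) + (16.8 μC) = 5.50×10^-6 C.
Applying ∮E·dA = Q_enc/ε₀ with Φ = E(4πr²):
E = k|Q_enc|/r² = (8.99×10^9)(5.50e-6)/(0.369)² = 3.63×10^5 N/C.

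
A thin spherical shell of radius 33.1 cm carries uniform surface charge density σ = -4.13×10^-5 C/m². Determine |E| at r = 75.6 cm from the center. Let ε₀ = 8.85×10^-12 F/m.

8.95×10^5 V/m

Symmetry ⇒ E = E(r) r̂. Gaussian sphere of radius r = 75.6 cm (r > 33.1 cm).
The entire shell is enclosed: Q_enc = σ·4πR² = (-4.13e-5)·4π·(0.331)² = -5.686×10^-5 C.
Gauss's law: E·4πr² = Q_enc/ε₀.
E = |Q_enc|/(4πε₀r²) = (5.686e-5)/(4π·8.85×10^-12·(0.756)²) = 8.95×10^5 N/C.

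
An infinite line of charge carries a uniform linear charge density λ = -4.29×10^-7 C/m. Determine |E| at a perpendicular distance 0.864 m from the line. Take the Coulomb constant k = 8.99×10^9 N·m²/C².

Coaxial Gaussian cylinder, radius r = 0.864 m, length L.
Q_enc = λL, so λ_enc = -4.29e-7 C/m.
Applying ∮E·dA = Q_enc/ε₀ with the end caps contributing no flux:
E = 2k|λ_enc|/r = 2(8.99×10^9)(4.29×10^-7)/(0.864) = 8.93×10^3 N/C.

8.93×10^3 N/C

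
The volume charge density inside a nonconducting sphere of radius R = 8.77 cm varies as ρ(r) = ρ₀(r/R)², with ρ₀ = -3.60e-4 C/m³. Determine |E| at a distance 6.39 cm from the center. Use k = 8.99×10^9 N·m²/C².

Take a concentric spherical Gaussian surface of radius r = 6.39 cm (r < R).
Q_enc = ∫₀^r ρ(r')·4πr'² dr' = (4πρ₀/R²) ∫₀^r r'^4 dr' = 4πρ₀ r^5/(5·R²) = -1.253×10^-7 C.
Gauss's law: E·4πr² = Q_enc/ε₀.
E = k|Q_enc|/r² = (8.99×10^9)(1.253×10^-7)/(0.0639)² = 2.76×10^5 N/C.

|E| ≈ 2.76×10^5 N/C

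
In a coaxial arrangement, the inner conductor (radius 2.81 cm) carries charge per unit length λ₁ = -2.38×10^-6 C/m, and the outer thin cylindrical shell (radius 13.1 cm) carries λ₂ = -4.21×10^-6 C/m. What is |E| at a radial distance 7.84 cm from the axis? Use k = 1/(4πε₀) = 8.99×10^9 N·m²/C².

E ≈ 5.46×10^5 V/m

Take a coaxial cylindrical Gaussian surface of radius r = 7.84 cm and length L (between the conductors, 2.81 cm < r < 13.1 cm).
The shell at 13.1 cm lies outside the Gaussian surface, so λ_enc = λ₁ = -2.38e-6 C/m.
Gauss's law: E·2πrL = λ_enc L/ε₀.
E = 2k|λ_enc|/r = 2(8.99×10^9)(2.38e-6)/(0.0784) = 5.46×10^5 N/C.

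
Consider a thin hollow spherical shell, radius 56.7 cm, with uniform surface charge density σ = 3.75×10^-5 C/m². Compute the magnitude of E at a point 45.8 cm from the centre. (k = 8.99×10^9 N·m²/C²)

Symmetry ⇒ E = E(r) r̂. Gaussian sphere of radius r = 45.8 cm (inside the shell, r < 56.7 cm).
No charge lies within this surface, so Q_enc = 0 and Gauss's law gives E·4πr² = 0 ⇒ E = 0.

E = 0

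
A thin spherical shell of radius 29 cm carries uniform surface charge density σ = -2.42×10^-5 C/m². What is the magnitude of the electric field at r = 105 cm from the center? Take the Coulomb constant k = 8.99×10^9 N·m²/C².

By spherical symmetry E is radial; choose a Gaussian sphere of radius r = 105 cm (r > 29 cm).
The entire shell is enclosed: Q_enc = σ·4πR² = (-2.42×10^-5)·4π·(0.29)² = -2.558×10^-5 C.
Applying ∮E·dA = Q_enc/ε₀ with Φ = E(4πr²):
E = k|Q_enc|/r² = (8.99×10^9)(2.558×10^-5)/(1.05)² = 2.09e5 N/C.

|E| ≈ 2.09×10^5 N/C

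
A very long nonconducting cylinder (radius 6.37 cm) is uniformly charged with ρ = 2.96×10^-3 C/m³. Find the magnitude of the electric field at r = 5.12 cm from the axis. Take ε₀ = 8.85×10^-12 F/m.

Take a coaxial cylindrical Gaussian surface of radius r = 5.12 cm and length L (r < R).
Enclosed charge per unit length: λ_enc = ρ·πr² = (2.96×10^-3)π(0.0512)² = 2.438×10^-5 C/m.
Applying ∮E·dA = Q_enc/ε₀ with the end caps contributing no flux:
E = |λ_enc|/(2πε₀r) = (2.438×10^-5)/(2π·8.85×10^-12·0.0512) = 8.56×10^6 N/C.

E ≈ 8.56×10^6 V/m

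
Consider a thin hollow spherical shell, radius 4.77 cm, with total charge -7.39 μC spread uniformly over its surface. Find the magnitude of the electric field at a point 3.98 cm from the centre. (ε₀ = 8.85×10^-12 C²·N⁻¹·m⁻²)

E = 0 (no enclosed charge)

By spherical symmetry E is radial; choose a Gaussian sphere of radius r = 3.98 cm (inside the shell, r < 4.77 cm).
All the charge is outside the Gaussian surface: Q_enc = 0, hence E = 0 everywhere inside the shell.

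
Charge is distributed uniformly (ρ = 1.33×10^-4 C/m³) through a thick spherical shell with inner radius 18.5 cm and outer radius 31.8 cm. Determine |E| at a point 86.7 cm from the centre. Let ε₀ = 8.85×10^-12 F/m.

E ≈ 1.72e5 N/C

By spherical symmetry E is radial; choose a Gaussian sphere of radius r = 86.7 cm (r > 31.8 cm, enclosing the whole shell).
Q_enc = ρ·(4π/3)(b³ − a³) = (1.33e-4)·(4π/3)·((0.318)³ − (0.185)³) = 1.439×10^-5 C.
Since E is radial and uniform over the Gaussian sphere, Φ = E·4πr² = Q_enc/ε₀.
E = |Q_enc|/(4πε₀r²) = (1.439e-5)/(4π·8.85×10^-12·(0.867)²) = 1.72×10^5 N/C.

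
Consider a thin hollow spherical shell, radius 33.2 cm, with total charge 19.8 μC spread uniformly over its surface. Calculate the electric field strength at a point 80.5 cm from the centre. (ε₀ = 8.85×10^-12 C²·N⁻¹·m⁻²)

|E| = 2.75×10^5 N/C

Symmetry ⇒ E = E(r) r̂. Gaussian sphere of radius r = 80.5 cm (r > 33.2 cm).
The entire shell is enclosed: Q_enc = 1.98e-5 C.
Applying ∮E·dA = Q_enc/ε₀ with Φ = E(4πr²):
E = |Q_enc|/(4πε₀r²) = (1.98×10^-5)/(4π·8.85×10^-12·(0.805)²) = 2.75×10^5 N/C.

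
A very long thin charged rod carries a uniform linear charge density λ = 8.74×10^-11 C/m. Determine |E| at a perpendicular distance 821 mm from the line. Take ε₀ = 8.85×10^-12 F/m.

By cylindrical symmetry E is radial; use a coaxial Gaussian cylinder of radius 821 mm and length L.
Q_enc = λL, so λ_enc = 8.74×10^-11 C/m.
Applying ∮E·dA = Q_enc/ε₀ with the end caps contributing no flux:
E = |λ_enc|/(2πε₀r) = (8.74×10^-11)/(2π·8.85×10^-12·0.821) = 1.91 N/C.

|E| ≈ 1.91 V/m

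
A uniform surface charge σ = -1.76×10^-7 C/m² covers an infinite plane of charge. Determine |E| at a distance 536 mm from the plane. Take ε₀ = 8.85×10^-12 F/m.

By planar symmetry E is perpendicular to the sheet and uniform; use a Gaussian pillbox with flat faces of area A on each side of the sheet.
Only the two end caps contribute flux: Φ = 2EA. With Q_enc = σA, Gauss's law gives E = |σ|/(2ε₀).
E = |σ|/(2ε₀) = (1.76e-7)/(2·8.85×10^-12) = 9.94×10^3 N/C.

E ≈ 9.94×10^3 N/C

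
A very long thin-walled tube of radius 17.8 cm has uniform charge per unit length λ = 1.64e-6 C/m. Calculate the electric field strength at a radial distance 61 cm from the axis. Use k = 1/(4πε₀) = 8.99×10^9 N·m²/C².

Coaxial Gaussian cylinder, radius r = 61 cm, length L (r > 17.8 cm).
The full line charge is enclosed: λ_enc = 1.64e-6 C/m.
Gauss's law: E·2πrL = λ_enc L/ε₀.
E = 2k|λ_enc|/r = 2(8.99×10^9)(1.64×10^-6)/(0.61) = 4.83×10^4 N/C.

4.83×10^4 V/m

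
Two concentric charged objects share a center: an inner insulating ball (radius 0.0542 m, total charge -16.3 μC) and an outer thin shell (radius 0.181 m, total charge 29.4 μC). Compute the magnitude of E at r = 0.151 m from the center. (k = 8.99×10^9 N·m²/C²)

Take a concentric spherical Gaussian surface of radius r = 0.151 m (between the bodies, 0.0542 m < r < 0.181 m).
The shell at 0.181 m lies outside the Gaussian surface, so Q_enc = -16.3 μC = -1.63e-5 C.
Applying ∮E·dA = Q_enc/ε₀ with Φ = E(4πr²):
E = k|Q_enc|/r² = (8.99×10^9)(1.63×10^-5)/(0.151)² = 6.43×10^6 N/C.

E = 6.43×10^6 N/C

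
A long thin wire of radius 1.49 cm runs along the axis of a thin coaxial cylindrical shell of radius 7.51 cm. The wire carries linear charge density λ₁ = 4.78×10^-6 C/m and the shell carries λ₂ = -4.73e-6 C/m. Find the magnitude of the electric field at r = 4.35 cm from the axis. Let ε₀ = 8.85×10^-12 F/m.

E ≈ 1.98×10^6 V/m

Coaxial Gaussian cylinder, radius r = 4.35 cm, length L (between the conductors, 1.49 cm < r < 7.51 cm).
The shell at 7.51 cm lies outside the Gaussian surface, so λ_enc = λ₁ = 4.78×10^-6 C/m.
Since E is radial and uniform over the curved surface, Φ = E·2πrL = Q_enc/ε₀ = λ_enc L/ε₀.
E = |λ_enc|/(2πε₀r) = (4.78e-6)/(2π·8.85×10^-12·0.0435) = 1.98e6 N/C.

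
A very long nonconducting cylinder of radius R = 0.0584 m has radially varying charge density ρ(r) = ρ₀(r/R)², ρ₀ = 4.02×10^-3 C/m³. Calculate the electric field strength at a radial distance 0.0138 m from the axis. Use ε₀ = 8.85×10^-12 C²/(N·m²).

8.75e4 V/m

By cylindrical symmetry E is radial; use a coaxial Gaussian cylinder of radius 0.0138 m and length L (r < R).
Integrating ρ over the cross-section to radius r: λ_enc = (2πρ₀/R²) ∫₀^r r'^3 dr' = 2πρ₀ r^4/(4·R²) = 6.715×10^-8 C/m.
Applying ∮E·dA = Q_enc/ε₀ with the end caps contributing no flux:
E = |λ_enc|/(2πε₀r) = (6.715e-8)/(2π·8.85×10^-12·0.0138) = 8.75e4 N/C.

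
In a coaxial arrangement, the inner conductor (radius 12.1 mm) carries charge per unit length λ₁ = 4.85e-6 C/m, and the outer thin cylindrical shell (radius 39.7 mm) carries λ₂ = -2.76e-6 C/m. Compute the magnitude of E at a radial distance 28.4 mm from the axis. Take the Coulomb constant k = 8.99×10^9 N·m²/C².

|E| ≈ 3.07×10^6 N/C

Choose a coaxial cylinder of radius r = 28.4 mm (arbitrary length L) as the Gaussian surface (between the conductors, 12.1 mm < r < 39.7 mm).
Only the inner wire is enclosed; the outer shell contributes nothing inside itself. λ_enc = λ₁ = 4.85×10^-6 C/m.
Since E is radial and uniform over the curved surface, Φ = E·2πrL = Q_enc/ε₀ = λ_enc L/ε₀.
E = 2k|λ_enc|/r = 2(8.99×10^9)(4.85×10^-6)/(0.0284) = 3.07×10^6 N/C.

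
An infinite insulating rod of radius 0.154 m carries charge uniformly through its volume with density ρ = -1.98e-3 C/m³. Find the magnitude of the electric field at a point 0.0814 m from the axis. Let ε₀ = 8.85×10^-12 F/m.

E = 9.11×10^6 V/m

Choose a coaxial cylinder of radius r = 0.0814 m (arbitrary length L) as the Gaussian surface (r < R).
Enclosed charge per unit length: λ_enc = ρ·πr² = (-1.98×10^-3)π(0.0814)² = -4.122×10^-5 C/m.
By Gauss's law (flux through the curved wall only), E·2πrL = λ_enc L/ε₀.
E = |λ_enc|/(2πε₀r) = (4.122×10^-5)/(2π·8.85×10^-12·0.0814) = 9.11e6 N/C.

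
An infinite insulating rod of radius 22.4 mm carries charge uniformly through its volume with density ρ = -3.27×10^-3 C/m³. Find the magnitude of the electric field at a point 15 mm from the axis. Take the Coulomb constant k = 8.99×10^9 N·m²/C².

2.77×10^6 N/C

By cylindrical symmetry E is radial; use a coaxial Gaussian cylinder of radius 15 mm and length L (r < R).
Charge inside radius r per length L is ρ·πr²·L, so λ_enc = ρπr² = -2.311×10^-6 C/m.
By Gauss's law (flux through the curved wall only), E·2πrL = λ_enc L/ε₀.
E = 2k|λ_enc|/r = 2(8.99×10^9)(2.311×10^-6)/(0.015) = 2.77×10^6 N/C.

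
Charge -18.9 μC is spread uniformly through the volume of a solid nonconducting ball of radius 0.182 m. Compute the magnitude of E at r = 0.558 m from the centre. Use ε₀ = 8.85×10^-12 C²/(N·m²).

|E| = 5.46e5 V/m

Take a concentric spherical Gaussian surface of radius r = 0.558 m (r > R, so the entire charge is enclosed).
Q_enc = -18.9 μC = -1.89×10^-5 C.
By Gauss's law, ∮E·dA = E·4πr² = Q_enc/ε₀.
E = |Q_enc|/(4πε₀r²) = (1.89e-5)/(4π·8.85×10^-12·(0.558)²) = 5.46×10^5 N/C.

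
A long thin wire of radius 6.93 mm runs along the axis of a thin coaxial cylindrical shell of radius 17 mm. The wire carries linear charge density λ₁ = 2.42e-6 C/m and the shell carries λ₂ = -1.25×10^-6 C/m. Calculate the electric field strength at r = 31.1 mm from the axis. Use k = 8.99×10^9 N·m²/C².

By cylindrical symmetry E is radial; use a coaxial Gaussian cylinder of radius 31.1 mm and length L (r > 17 mm, enclosing both).
λ_enc = λ₁ + λ₂ = (2.42×10^-6) + (-1.25×10^-6) = 1.17e-6 C/m.
Since E is radial and uniform over the curved surface, Φ = E·2πrL = Q_enc/ε₀ = λ_enc L/ε₀.
E = 2k|λ_enc|/r = 2(8.99×10^9)(1.17×10^-6)/(0.0311) = 6.76×10^5 N/C.

6.76×10^5 N/C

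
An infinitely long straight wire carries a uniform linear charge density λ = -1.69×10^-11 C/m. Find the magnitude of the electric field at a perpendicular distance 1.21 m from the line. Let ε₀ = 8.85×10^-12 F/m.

Coaxial Gaussian cylinder, radius r = 1.21 m, length L.
Q_enc = λL, so λ_enc = -1.69e-11 C/m.
By Gauss's law (flux through the curved wall only), E·2πrL = λ_enc L/ε₀.
E = |λ_enc|/(2πε₀r) = (1.69×10^-11)/(2π·8.85×10^-12·1.21) = 0.251 N/C.

|E| = 0.251 V/m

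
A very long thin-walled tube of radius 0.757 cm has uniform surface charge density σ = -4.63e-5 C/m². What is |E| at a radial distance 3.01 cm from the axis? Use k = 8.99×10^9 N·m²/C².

E = 1.32e6 V/m

Take a coaxial cylindrical Gaussian surface of radius r = 3.01 cm and length L (r > 0.757 cm).
The whole shell is enclosed: λ_enc = σ·2πR = (-4.63×10^-5)·2π·(0.00757) = -2.202e-6 C/m.
Gauss's law: E·2πrL = λ_enc L/ε₀.
E = 2k|λ_enc|/r = 2(8.99×10^9)(2.202×10^-6)/(0.0301) = 1.32×10^6 N/C.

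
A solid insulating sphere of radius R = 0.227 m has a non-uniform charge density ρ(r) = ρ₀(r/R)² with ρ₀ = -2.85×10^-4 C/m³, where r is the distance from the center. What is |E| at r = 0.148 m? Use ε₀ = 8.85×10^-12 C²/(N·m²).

|E| = 4.05×10^5 N/C

By spherical symmetry E is radial; choose a Gaussian sphere of radius r = 0.148 m (r < R).
Integrate the density: Q_enc = 4π ∫₀^r ρ₀(r'/R)^2 r'² dr' = 4πρ₀ r^5/(5·R²) = -9.871×10^-7 C.
By Gauss's law, ∮E·dA = E·4πr² = Q_enc/ε₀.
E = |Q_enc|/(4πε₀r²) = (9.871e-7)/(4π·8.85×10^-12·(0.148)²) = 4.05×10^5 N/C.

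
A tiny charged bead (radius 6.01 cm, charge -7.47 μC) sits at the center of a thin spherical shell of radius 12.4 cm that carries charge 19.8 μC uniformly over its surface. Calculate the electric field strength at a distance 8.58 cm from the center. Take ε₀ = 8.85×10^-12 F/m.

Use a concentric Gaussian sphere at r = 8.58 cm (between the bodies, 6.01 cm < r < 12.4 cm).
The shell at 12.4 cm lies outside the Gaussian surface, so Q_enc = -7.47 μC = -7.47×10^-6 C.
Gauss's law: E·4πr² = Q_enc/ε₀.
E = |Q_enc|/(4πε₀r²) = (7.47e-6)/(4π·8.85×10^-12·(0.0858)²) = 9.12×10^6 N/C.

|E| ≈ 9.12×10^6 N/C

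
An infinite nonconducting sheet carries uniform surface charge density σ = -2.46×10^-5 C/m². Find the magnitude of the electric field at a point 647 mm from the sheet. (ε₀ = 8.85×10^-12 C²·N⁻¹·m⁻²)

1.39×10^6 N/C

Choose a cylindrical pillbox piercing the sheet, end faces (area A) parallel to it.
Flux Φ = 2EA and Q_enc = σA, so 2EA = σA/ε₀ ⇒ E = |σ|/(2ε₀), independent of distance.
E = |σ|/(2ε₀) = (2.46e-5)/(2·8.85×10^-12) = 1.39×10^6 N/C.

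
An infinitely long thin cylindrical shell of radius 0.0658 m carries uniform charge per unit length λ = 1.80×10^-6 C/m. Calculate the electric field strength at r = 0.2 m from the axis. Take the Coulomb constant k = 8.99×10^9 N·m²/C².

Choose a coaxial cylinder of radius r = 0.2 m (arbitrary length L) as the Gaussian surface (r > 0.0658 m).
The full line charge is enclosed: λ_enc = 1.80×10^-6 C/m.
Applying ∮E·dA = Q_enc/ε₀ with the end caps contributing no flux:
E = 2k|λ_enc|/r = 2(8.99×10^9)(1.80×10^-6)/(0.2) = 1.62e5 N/C.

1.62×10^5 V/m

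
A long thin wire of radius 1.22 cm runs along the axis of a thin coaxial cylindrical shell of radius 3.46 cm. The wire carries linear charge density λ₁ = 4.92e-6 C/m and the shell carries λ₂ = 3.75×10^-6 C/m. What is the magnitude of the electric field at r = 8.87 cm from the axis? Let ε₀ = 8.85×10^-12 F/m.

Take a coaxial cylindrical Gaussian surface of radius r = 8.87 cm and length L (r > 3.46 cm, enclosing both).
λ_enc = λ₁ + λ₂ = (4.92e-6) + (3.75×10^-6) = 8.67e-6 C/m.
Applying ∮E·dA = Q_enc/ε₀ with the end caps contributing no flux:
E = |λ_enc|/(2πε₀r) = (8.67×10^-6)/(2π·8.85×10^-12·0.0887) = 1.76×10^6 N/C.

1.76e6 V/m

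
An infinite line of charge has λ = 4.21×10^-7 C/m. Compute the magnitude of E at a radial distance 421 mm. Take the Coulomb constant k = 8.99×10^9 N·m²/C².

By cylindrical symmetry E is radial; use a coaxial Gaussian cylinder of radius 421 mm and length L.
Q_enc = λL, so λ_enc = 4.21×10^-7 C/m.
Applying ∮E·dA = Q_enc/ε₀ with the end caps contributing no flux:
E = 2k|λ_enc|/r = 2(8.99×10^9)(4.21e-7)/(0.421) = 1.80e4 N/C.

1.80e4 N/C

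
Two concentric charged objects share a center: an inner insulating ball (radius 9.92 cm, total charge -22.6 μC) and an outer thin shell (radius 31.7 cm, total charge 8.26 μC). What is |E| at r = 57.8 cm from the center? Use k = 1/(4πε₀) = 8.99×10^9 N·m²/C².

Symmetry ⇒ E = E(r) r̂. Gaussian sphere of radius r = 57.8 cm (r > 31.7 cm, enclosing both).
Q_enc = (-22.6 μC) + (8.26 μC) = -1.434e-5 C.
Applying ∮E·dA = Q_enc/ε₀ with Φ = E(4πr²):
E = k|Q_enc|/r² = (8.99×10^9)(1.434e-5)/(0.578)² = 3.86e5 N/C.

E = 3.86e5 N/C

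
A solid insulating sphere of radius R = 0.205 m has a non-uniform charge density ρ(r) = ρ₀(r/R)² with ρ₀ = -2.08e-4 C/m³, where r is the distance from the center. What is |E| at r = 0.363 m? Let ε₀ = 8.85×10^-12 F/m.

Symmetry ⇒ E = E(r) r̂. Gaussian sphere of radius r = 0.363 m (r > R, all charge enclosed).
Q_enc = 4π ∫₀^R ρ₀(r'/R)^2 r'² dr' = 4πρ₀R³/5 = -4.504×10^-6 C.
Applying ∮E·dA = Q_enc/ε₀ with Φ = E(4πr²):
E = |Q_enc|/(4πε₀r²) = (4.504×10^-6)/(4π·8.85×10^-12·(0.363)²) = 3.07×10^5 N/C.

E = 3.07e5 V/m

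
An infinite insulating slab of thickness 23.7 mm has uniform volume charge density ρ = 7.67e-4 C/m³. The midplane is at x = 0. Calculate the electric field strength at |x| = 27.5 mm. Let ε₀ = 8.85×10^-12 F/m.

The point |x| = 27.5 mm lies outside the slab (half-thickness 0.01185 m). A symmetric pillbox spanning the full slab encloses Q_enc = ρ·d·A.
Flux = 2EA ⇒ E = |ρ|d/(2ε₀), independent of distance outside.
E = (7.67×10^-4)(0.0237)/(2·8.85×10^-12) = 1.03e6 N/C.

|E| = 1.03×10^6 V/m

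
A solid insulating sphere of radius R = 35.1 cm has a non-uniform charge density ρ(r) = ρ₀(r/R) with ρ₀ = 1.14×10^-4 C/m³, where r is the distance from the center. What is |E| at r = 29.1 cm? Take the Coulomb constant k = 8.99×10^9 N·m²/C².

E ≈ 7.77×10^5 N/C

By spherical symmetry E is radial; choose a Gaussian sphere of radius r = 29.1 cm (r < R).
Q_enc = ∫₀^r ρ(r')·4πr'² dr' = (4πρ₀/R) ∫₀^r r'^3 dr' = 4πρ₀ r^4/(4·R) = 7.317×10^-6 C.
By Gauss's law, ∮E·dA = E·4πr² = Q_enc/ε₀.
E = k|Q_enc|/r² = (8.99×10^9)(7.317e-6)/(0.291)² = 7.77×10^5 N/C.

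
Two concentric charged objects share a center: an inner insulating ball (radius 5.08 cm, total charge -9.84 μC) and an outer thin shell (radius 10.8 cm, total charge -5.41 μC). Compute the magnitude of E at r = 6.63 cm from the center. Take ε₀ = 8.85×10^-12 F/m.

Symmetry ⇒ E = E(r) r̂. Gaussian sphere of radius r = 6.63 cm (between the bodies, 5.08 cm < r < 10.8 cm).
The shell at 10.8 cm lies outside the Gaussian surface, so Q_enc = -9.84 μC = -9.84×10^-6 C.
Gauss's law: E·4πr² = Q_enc/ε₀.
E = |Q_enc|/(4πε₀r²) = (9.84×10^-6)/(4π·8.85×10^-12·(0.0663)²) = 2.01e7 N/C.

E ≈ 2.01×10^7 N/C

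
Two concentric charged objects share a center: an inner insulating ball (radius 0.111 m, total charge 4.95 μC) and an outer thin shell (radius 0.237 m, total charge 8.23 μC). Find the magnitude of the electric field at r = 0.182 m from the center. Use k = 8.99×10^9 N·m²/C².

1.34×10^6 N/C

Use a concentric Gaussian sphere at r = 0.182 m (between the bodies, 0.111 m < r < 0.237 m).
Only the inner charge is enclosed; the outer shell contributes nothing inside itself. Q_enc = 4.95 μC = 4.95×10^-6 C.
By Gauss's law, ∮E·dA = E·4πr² = Q_enc/ε₀.
E = k|Q_enc|/r² = (8.99×10^9)(4.95e-6)/(0.182)² = 1.34×10^6 N/C.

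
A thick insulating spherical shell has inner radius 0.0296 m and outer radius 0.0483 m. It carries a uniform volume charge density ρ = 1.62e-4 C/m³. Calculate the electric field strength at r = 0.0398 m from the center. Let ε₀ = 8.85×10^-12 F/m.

Take a concentric spherical Gaussian surface of radius r = 0.0398 m (within the shell material, 0.0296 m < r < 0.0483 m).
Only the shell between 0.0296 m and r is enclosed: Q_enc = ρ·(4π/3)(r³ − a³) = (1.62e-4)·(4π/3)·((0.0398)³ − (0.0296)³) = 2.518e-8 C.
By Gauss's law, ∮E·dA = E·4πr² = Q_enc/ε₀.
E = |Q_enc|/(4πε₀r²) = (2.518×10^-8)/(4π·8.85×10^-12·(0.0398)²) = 1.43×10^5 N/C.

E = 1.43×10^5 N/C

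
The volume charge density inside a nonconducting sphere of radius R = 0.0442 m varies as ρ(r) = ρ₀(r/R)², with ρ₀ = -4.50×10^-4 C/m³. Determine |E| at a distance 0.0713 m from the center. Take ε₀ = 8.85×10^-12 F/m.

|E| = 1.73×10^5 N/C

Symmetry ⇒ E = E(r) r̂. Gaussian sphere of radius r = 0.0713 m (r > R, all charge enclosed).
Q_enc = 4π ∫₀^R ρ₀(r'/R)^2 r'² dr' = 4πρ₀R³/5 = -9.766e-8 C.
Gauss's law: E·4πr² = Q_enc/ε₀.
E = |Q_enc|/(4πε₀r²) = (9.766e-8)/(4π·8.85×10^-12·(0.0713)²) = 1.73×10^5 N/C.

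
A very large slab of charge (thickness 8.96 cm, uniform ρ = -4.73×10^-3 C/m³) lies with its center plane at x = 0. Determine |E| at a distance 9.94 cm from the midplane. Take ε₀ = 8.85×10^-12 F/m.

The point |x| = 9.94 cm lies outside the slab (half-thickness 0.0448 m). A symmetric pillbox spanning the full slab encloses Q_enc = ρ·d·A.
Flux = 2EA ⇒ E = |ρ|d/(2ε₀), independent of distance outside.
E = (4.73e-3)(0.0896)/(2·8.85×10^-12) = 2.39×10^7 N/C.

|E| ≈ 2.39e7 V/m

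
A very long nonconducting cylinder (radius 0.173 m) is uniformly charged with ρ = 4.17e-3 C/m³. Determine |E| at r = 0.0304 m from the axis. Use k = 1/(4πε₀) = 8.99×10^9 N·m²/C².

Choose a coaxial cylinder of radius r = 0.0304 m (arbitrary length L) as the Gaussian surface (r < R).
Charge inside radius r per length L is ρ·πr²·L, so λ_enc = ρπr² = 1.211e-5 C/m.
By Gauss's law (flux through the curved wall only), E·2πrL = λ_enc L/ε₀.
E = 2k|λ_enc|/r = 2(8.99×10^9)(1.211×10^-5)/(0.0304) = 7.16×10^6 N/C.

|E| ≈ 7.16×10^6 V/m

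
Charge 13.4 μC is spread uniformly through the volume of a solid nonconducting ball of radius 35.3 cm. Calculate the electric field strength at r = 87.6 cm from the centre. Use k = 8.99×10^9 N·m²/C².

E ≈ 1.57e5 N/C

Take a concentric spherical Gaussian surface of radius r = 87.6 cm (r > R, so the entire charge is enclosed).
Q_enc = 13.4 μC = 1.34×10^-5 C.
Gauss's law: E·4πr² = Q_enc/ε₀.
E = k|Q_enc|/r² = (8.99×10^9)(1.34e-5)/(0.876)² = 1.57×10^5 N/C.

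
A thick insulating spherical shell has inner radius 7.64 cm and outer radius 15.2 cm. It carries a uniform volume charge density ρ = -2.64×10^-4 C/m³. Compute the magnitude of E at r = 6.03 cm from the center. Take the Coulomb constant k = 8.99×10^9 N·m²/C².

E = 0

By spherical symmetry E is radial; choose a Gaussian sphere of radius r = 6.03 cm (r < 7.64 cm, inside the empty cavity).
Q_enc = 0 (all charge lies at larger r); Gauss's law gives E = 0.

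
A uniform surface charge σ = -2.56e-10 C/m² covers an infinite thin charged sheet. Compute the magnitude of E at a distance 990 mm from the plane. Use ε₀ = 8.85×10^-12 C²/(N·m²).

14.5 N/C

By planar symmetry E is perpendicular to the sheet and uniform; use a Gaussian pillbox with flat faces of area A on each side of the sheet.
Flux Φ = 2EA and Q_enc = σA, so 2EA = σA/ε₀ ⇒ E = |σ|/(2ε₀), independent of distance.
E = |σ|/(2ε₀) = (2.56×10^-10)/(2·8.85×10^-12) = 14.5 N/C.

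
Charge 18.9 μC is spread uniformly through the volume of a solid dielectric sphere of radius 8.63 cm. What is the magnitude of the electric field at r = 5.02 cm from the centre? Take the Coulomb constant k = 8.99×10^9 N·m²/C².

E ≈ 1.33×10^7 N/C

Symmetry ⇒ E = E(r) r̂. Gaussian sphere of radius r = 5.02 cm (r < R).
For a uniform sphere the enclosed fraction is (r/R)³, so Q_enc = (18.9 μC)(0.0502/0.0863)³ = 3.72×10^-6 C.
Gauss's law: E·4πr² = Q_enc/ε₀.
E = k|Q_enc|/r² = (8.99×10^9)(3.72×10^-6)/(0.0502)² = 1.33e7 N/C.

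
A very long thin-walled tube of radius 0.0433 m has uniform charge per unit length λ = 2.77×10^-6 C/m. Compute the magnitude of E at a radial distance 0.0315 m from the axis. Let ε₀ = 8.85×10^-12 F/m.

Take a coaxial cylindrical Gaussian surface of radius r = 0.0315 m and length L (r < 0.0433 m, inside the shell).
All the surface charge lies outside this cylinder: Q_enc = 0, hence E = 0.

E = 0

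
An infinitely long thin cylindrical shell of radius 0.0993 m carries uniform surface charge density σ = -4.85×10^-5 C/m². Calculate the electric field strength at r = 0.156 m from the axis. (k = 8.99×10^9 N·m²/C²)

|E| ≈ 3.49×10^6 N/C

Coaxial Gaussian cylinder, radius r = 0.156 m, length L (r > 0.0993 m).
The whole shell is enclosed: λ_enc = σ·2πR = (-4.85×10^-5)·2π·(0.0993) = -3.026e-5 C/m.
Gauss's law: E·2πrL = λ_enc L/ε₀.
E = 2k|λ_enc|/r = 2(8.99×10^9)(3.026×10^-5)/(0.156) = 3.49×10^6 N/C.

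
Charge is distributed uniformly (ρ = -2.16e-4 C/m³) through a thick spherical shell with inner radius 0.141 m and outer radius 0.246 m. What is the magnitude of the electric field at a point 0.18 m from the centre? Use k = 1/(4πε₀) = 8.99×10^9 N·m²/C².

Use a concentric Gaussian sphere at r = 0.18 m (within the shell material, 0.141 m < r < 0.246 m).
Enclosed charge is the volume from a to r: Q_enc = (4π/3)ρ(r³ − a³) = -2.74×10^-6 C.
Since E is radial and uniform over the Gaussian sphere, Φ = E·4πr² = Q_enc/ε₀.
E = k|Q_enc|/r² = (8.99×10^9)(2.74e-6)/(0.18)² = 7.60×10^5 N/C.

|E| ≈ 7.60×10^5 N/C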